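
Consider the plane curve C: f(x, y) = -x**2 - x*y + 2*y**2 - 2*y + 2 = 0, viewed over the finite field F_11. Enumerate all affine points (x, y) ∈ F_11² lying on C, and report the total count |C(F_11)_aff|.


Affine F_11-points: {(1, 1), (1, 6), (3, 9), (3, 10), (4, 6), (4, 8), (9, 1), (9, 10), (10, 8), (10, 9)}; count = 10.

For each of the 121 pairs (x, y) ∈ F_11², evaluate f(x, y) mod 11. Record the zeros.
  x = 0: [0↦2, 1↦2, 2↦6, 3↦3, 4↦4, 5↦9, 6↦7, 7↦9, 8↦4, 9↦3, 10↦6]  zeros at y ∈ ∅
  x = 1: [0↦1, 1↦0, 2↦3, 3↦10, 4↦10, 5↦3, 6↦0, 7↦1, 8↦6, 9↦4, 10↦6]  zeros at y ∈ {1, 6}
  x = 2: [0↦9, 1↦7, 2↦9, 3↦4, 4↦3, 5↦6, 6↦2, 7↦2, 8↦6, 9↦3, 10↦4]  zeros at y ∈ ∅
  x = 3: [0↦4, 1↦1, 2↦2, 3↦7, 4↦5, 5↦7, 6↦2, 7↦1, 8↦4, 9↦0, 10↦0]  zeros at y ∈ {9, 10}
  x = 4: [0↦8, 1↦4, 2↦4, 3↦8, 4↦5, 5↦6, 6↦0, 7↦9, 8↦0, 9↦6, 10↦5]  zeros at y ∈ {6, 8}
  x = 5: [0↦10, 1↦5, 2↦4, 3↦7, 4↦3, 5↦3, 6↦7, 7↦4, 8↦5, 9↦10, 10↦8]  zeros at y ∈ ∅
  x = 6: [0↦10, 1↦4, 2↦2, 3↦4, 4↦10, 5↦9, 6↦1, 7↦8, 8↦8, 9↦1, 10↦9]  zeros at y ∈ ∅
  x = 7: [0↦8, 1↦1, 2↦9, 3↦10, 4↦4, 5↦2, 6↦4, 7↦10, 8↦9, 9↦1, 10↦8]  zeros at y ∈ ∅
  x = 8: [0↦4, 1↦7, 2↦3, 3↦3, 4↦7, 5↦4, 6↦5, 7↦10, 8↦8, 9↦10, 10↦5]  zeros at y ∈ ∅
  x = 9: [0↦9, 1↦0, 2↦6, 3↦5, 4↦8, 5↦4, 6↦4, 7↦8, 8↦5, 9↦6, 10↦0]  zeros at y ∈ {1, 10}
  x = 10: [0↦1, 1↦2, 2↦7, 3↦5, 4↦7, 5↦2, 6↦1, 7↦4, 8↦0, 9↦0, 10↦4]  zeros at y ∈ {8, 9}
Collecting zeros: affine points = {(1, 1), (1, 6), (3, 9), (3, 10), (4, 6), (4, 8), (9, 1), (9, 10), (10, 8), (10, 9)}.
Total count |C(F_11)_aff| = 10.


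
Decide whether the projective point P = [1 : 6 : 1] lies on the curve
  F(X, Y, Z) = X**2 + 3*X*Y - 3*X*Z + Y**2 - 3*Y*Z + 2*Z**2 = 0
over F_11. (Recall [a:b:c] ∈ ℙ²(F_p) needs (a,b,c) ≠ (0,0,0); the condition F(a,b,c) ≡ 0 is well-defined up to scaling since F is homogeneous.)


F(1,6,1) ≡ 3 (mod 11); P is NOT on the curve.

Evaluate F(1, 6, 1) term-by-term (mod 11).
  X**2 ↦ 1·1·1·1 = 1
  3*X*Y ↦ 3·1·6·1 = 18
  -3*X*Z ↦ -3·1·1·1 = -3
  Y**2 ↦ 1·1·36·1 = 36
  -3*Y*Z ↦ -3·1·6·1 = -18
  2*Z**2 ↦ 2·1·1·1 = 2
Sum: F(1, 6, 1) = (1) + (18) + (-3) + (36) + (-18) + (2) = 36.
Reducing mod 11: 36 ≡ 3 (mod 11).
Since F(a, b, c) ≡ 3 ≠ 0 (mod 11), P does NOT lie on the curve.


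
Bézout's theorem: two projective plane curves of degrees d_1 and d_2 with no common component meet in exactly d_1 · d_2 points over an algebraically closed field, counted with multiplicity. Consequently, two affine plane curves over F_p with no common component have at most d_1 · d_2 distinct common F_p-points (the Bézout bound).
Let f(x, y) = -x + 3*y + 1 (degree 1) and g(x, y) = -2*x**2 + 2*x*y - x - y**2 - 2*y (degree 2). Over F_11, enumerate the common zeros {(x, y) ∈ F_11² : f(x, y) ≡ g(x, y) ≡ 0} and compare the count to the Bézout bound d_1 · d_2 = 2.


Common zeros: {(8, 6), (10, 3)}; count = 2; Bézout bound = 2.

deg(f) = 1, deg(g) = 2, so Bézout bound = 2.
Scan x ∈ F_11. For each x, list the y ∈ F_11 with f(x, y) ≡ 0 and those with g(x, y) ≡ 0 (mod 11); the common zeros in that column are the intersection.
  x = 0: f ≡ 0 at y ∈ {7}; g ≡ 0 at y ∈ {0, 9}; common: ∅.
  x = 1: f ≡ 0 at y ∈ {0}; g ≡ 0 at y ∈ ∅; common: ∅.
  x = 2: f ≡ 0 at y ∈ {4}; g ≡ 0 at y ∈ ∅; common: ∅.
  x = 3: f ≡ 0 at y ∈ {8}; g ≡ 0 at y ∈ {6, 9}; common: ∅.
  x = 4: f ≡ 0 at y ∈ {1}; g ≡ 0 at y ∈ ∅; common: ∅.
  x = 5: f ≡ 0 at y ∈ {5}; g ≡ 0 at y ∈ {0, 8}; common: ∅.
  x = 6: f ≡ 0 at y ∈ {9}; g ≡ 0 at y ∈ ∅; common: ∅.
  x = 7: f ≡ 0 at y ∈ {2}; g ≡ 0 at y ∈ ∅; common: ∅.
  x = 8: f ≡ 0 at y ∈ {6}; g ≡ 0 at y ∈ {6, 8}; common: {6}.
  x = 9: f ≡ 0 at y ∈ {10}; g ≡ 0 at y ∈ {2, 3}; common: ∅.
  x = 10: f ≡ 0 at y ∈ {3}; g ≡ 0 at y ∈ {3, 4}; common: {3}.
Collecting: common zeros = {(8, 6), (10, 3)}, so the count is 2.
Comparison with the Bézout bound: 2 ≤ 2 = deg(f)·deg(g), as expected for curves with no common component (the bound is attained).


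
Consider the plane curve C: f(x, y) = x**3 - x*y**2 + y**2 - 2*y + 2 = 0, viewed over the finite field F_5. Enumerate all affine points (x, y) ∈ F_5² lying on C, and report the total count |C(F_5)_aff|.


Affine F_5-points: {(0, 3), (0, 4), (1, 4), (2, 0), (2, 3), (3, 1), (3, 3), (4, 2), (4, 4)}; count = 9.

For each of the 25 pairs (x, y) ∈ F_5², evaluate f(x, y) mod 5. Record the zeros.
  x = 0: [0↦2, 1↦1, 2↦2, 3↦0, 4↦0]  zeros at y ∈ {3, 4}
  x = 1: [0↦3, 1↦1, 2↦4, 3↦2, 4↦0]  zeros at y ∈ {4}
  x = 2: [0↦0, 1↦2, 2↦2, 3↦0, 4↦1]  zeros at y ∈ {0, 3}
  x = 3: [0↦4, 1↦0, 2↦2, 3↦0, 4↦4]  zeros at y ∈ {1, 3}
  x = 4: [0↦1, 1↦1, 2↦0, 3↦3, 4↦0]  zeros at y ∈ {2, 4}
Collecting zeros: affine points = {(0, 3), (0, 4), (1, 4), (2, 0), (2, 3), (3, 1), (3, 3), (4, 2), (4, 4)}.
Total count |C(F_5)_aff| = 9.


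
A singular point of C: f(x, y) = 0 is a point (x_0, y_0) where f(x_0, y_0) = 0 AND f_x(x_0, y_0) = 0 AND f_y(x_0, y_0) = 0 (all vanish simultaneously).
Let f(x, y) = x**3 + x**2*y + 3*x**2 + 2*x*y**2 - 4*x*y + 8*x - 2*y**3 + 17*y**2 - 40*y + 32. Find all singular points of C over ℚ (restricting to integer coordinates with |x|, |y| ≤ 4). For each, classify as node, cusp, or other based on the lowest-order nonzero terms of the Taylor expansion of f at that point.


Singular points: {(-2, 2)}; classification: node.

Compute partial derivatives:
  f_x = 3*x**2 + 2*x*y + 6*x + 2*y**2 - 4*y + 8.
  f_y = x**2 + 4*x*y - 4*x - 6*y**2 + 34*y - 40.
Scan x_0 ∈ {−4, ..., 4}. For each x_0, f_y(x_0, y) is a polynomial in y; find its integer roots y ∈ {−4, ..., 4}, then test f_x and f at those candidates.
  x = -4: f_y(-4, y) = -6*y**2 + 18*y - 8; no integer root y with |y| ≤ 4.
  x = -3: f_y(-3, y) = -6*y**2 + 22*y - 19; no integer root y with |y| ≤ 4.
  x = -2: f_y(-2, y) = -6*y**2 + 26*y - 28; vanishes at y ∈ {2}. (-2, 2): f_x = 0, f = 0 — SINGULAR.
  x = -1: f_y(-1, y) = -6*y**2 + 30*y - 35; no integer root y with |y| ≤ 4.
  x = 0: f_y(0, y) = -6*y**2 + 34*y - 40; vanishes at y ∈ {4}. (0, 4): f_x = 24 ≠ 0.
  x = 1: f_y(1, y) = -6*y**2 + 38*y - 43; no integer root y with |y| ≤ 4.
  x = 2: f_y(2, y) = -6*y**2 + 42*y - 44; no integer root y with |y| ≤ 4.
  x = 3: f_y(3, y) = -6*y**2 + 46*y - 43; no integer root y with |y| ≤ 4.
  x = 4: f_y(4, y) = -6*y**2 + 50*y - 40; no integer root y with |y| ≤ 4.
Only singular point on the grid: (-2, 2).
Classify: substitute x = -2 + u, y = 2 + v and expand: f = u**3 + u**2*v - u**2 + 2*u*v**2 - 2*v**3 + v**2.
No constant or linear terms (consistent with a singular point). Quadratic part: -u**2 + v**2. Cubic part: u**3 + u**2*v + 2*u*v**2 - 2*v**3.
The quadratic part v**2 - u**2 = (v − u)(v + u) splits into two distinct linear factors, so there are two distinct tangent lines y − 2 = ±(x − -2) — this is a node (ordinary double point).
Classification: node.


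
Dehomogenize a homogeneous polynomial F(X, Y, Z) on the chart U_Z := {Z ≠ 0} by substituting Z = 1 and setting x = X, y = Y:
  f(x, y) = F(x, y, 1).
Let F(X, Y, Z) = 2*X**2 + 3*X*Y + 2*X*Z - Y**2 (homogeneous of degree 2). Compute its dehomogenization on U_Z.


f(x, y) = 2*x**2 + 3*x*y + 2*x - y**2

On U_Z we set Z = 1. Each monomial c·X^i·Y^j·Z^k in F becomes c·x^i·y^j·1^k = c·x^i·y^j.
Substituting Z = 1: F(X, Y, 1) = 2*x**2 + 3*x*y + 2*x - y**2.
Note: deg(f) ≤ deg(F) = 2; strict inequality happens when F is divisible by Z (lost terms).


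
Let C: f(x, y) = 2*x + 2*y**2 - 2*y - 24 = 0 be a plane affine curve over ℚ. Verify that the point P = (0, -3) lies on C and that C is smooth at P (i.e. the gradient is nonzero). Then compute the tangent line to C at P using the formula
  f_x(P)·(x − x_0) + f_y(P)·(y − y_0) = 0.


Tangent line at P: 2*x - 14*y - 42 = 0.

Step 1: f(0, -3) = 0, so P lies on C.
Step 2: partial derivatives
  f_x(x, y) = 2, f_y(x, y) = 4*y - 2.
  f_x(P) = 2, f_y(P) = -14 (gradient nonzero, so P is smooth).
Step 3: tangent line at P: 2·(x − 0) + -14·(y − -3) = 0.
Expanding: 2*x - 14*y - 42 = 0.


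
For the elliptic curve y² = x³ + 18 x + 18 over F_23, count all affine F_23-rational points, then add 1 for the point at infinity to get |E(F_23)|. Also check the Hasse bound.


Affine points = {(0, 8), (0, 15), (2, 4), (2, 19), (4, 4), (4, 19), (5, 7), (5, 16), (7, 2), (7, 21), (9, 9), (9, 14), (10, 5), (10, 18), (11, 11), (11, 12), (14, 1), (14, 22), (15, 11), (15, 12), (16, 3), (16, 20), (17, 4), (17, 19), (20, 11), (20, 12)}; affine count = 26; |E(F_23)| = 27.

Discriminant check: Δ ∝ 4a³ + 27b² = 4·18³ + 27·18² = 4·5832 + 27·324 ≡ 14 (mod 23). Nonzero ⇒ E is nonsingular.
For each x ∈ F_23, compute rhs = x³ + 18·x + 18 mod 23, then count y ∈ F_23 with y² ≡ rhs.
  x = 0: rhs = 18, matching y values: 8, 15 (2 points).
  x = 1: rhs = 14, matching y values: none (0 points).
  x = 2: rhs = 16, matching y values: 4, 19 (2 points).
  x = 3: rhs = 7, matching y values: none (0 points).
  x = 4: rhs = 16, matching y values: 4, 19 (2 points).
  x = 5: rhs = 3, matching y values: 7, 16 (2 points).
  x = 6: rhs = 20, matching y values: none (0 points).
  x = 7: rhs = 4, matching y values: 2, 21 (2 points).
  x = 8: rhs = 7, matching y values: none (0 points).
  x = 9: rhs = 12, matching y values: 9, 14 (2 points).
  x = 10: rhs = 2, matching y values: 5, 18 (2 points).
  x = 11: rhs = 6, matching y values: 11, 12 (2 points).
  x = 12: rhs = 7, matching y values: none (0 points).
  x = 13: rhs = 11, matching y values: none (0 points).
  x = 14: rhs = 1, matching y values: 1, 22 (2 points).
  x = 15: rhs = 6, matching y values: 11, 12 (2 points).
  x = 16: rhs = 9, matching y values: 3, 20 (2 points).
  x = 17: rhs = 16, matching y values: 4, 19 (2 points).
  x = 18: rhs = 10, matching y values: none (0 points).
  x = 19: rhs = 20, matching y values: none (0 points).
  x = 20: rhs = 6, matching y values: 11, 12 (2 points).
  x = 21: rhs = 20, matching y values: none (0 points).
  x = 22: rhs = 22, matching y values: none (0 points).
Total affine count: 26.
Full point count |E(F_23)| = 26 + 1 = 27.
Hasse bound: |27 − (23+1)| = |3| = 3 ≤ 2√23 ≈ 9.5917 ✓.


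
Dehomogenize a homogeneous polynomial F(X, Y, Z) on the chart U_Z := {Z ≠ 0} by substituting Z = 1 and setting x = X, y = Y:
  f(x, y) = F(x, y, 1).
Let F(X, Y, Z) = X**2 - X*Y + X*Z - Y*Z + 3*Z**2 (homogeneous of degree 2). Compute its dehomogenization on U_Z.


f(x, y) = x**2 - x*y + x - y + 3

On U_Z we set Z = 1. Each monomial c·X^i·Y^j·Z^k in F becomes c·x^i·y^j·1^k = c·x^i·y^j.
Substituting Z = 1: F(X, Y, 1) = x**2 - x*y + x - y + 3.
Note: deg(f) ≤ deg(F) = 2; strict inequality happens when F is divisible by Z (lost terms).


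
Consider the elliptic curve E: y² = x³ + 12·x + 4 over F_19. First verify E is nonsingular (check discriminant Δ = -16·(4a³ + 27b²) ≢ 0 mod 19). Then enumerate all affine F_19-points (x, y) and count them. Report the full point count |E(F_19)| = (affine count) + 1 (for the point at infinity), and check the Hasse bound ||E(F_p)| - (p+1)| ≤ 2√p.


Affine points = {(0, 2), (0, 17), (1, 6), (1, 13), (2, 6), (2, 13), (6, 8), (6, 11), (8, 2), (8, 17), (9, 9), (9, 10), (11, 2), (11, 17), (13, 1), (13, 18), (14, 3), (14, 16), (15, 5), (15, 14), (16, 6), (16, 13)}; affine count = 22; |E(F_19)| = 23.

Discriminant check: Δ ∝ 4a³ + 27b² = 4·12³ + 27·4² = 4·1728 + 27·16 ≡ 10 (mod 19). Nonzero ⇒ E is nonsingular.
For each x ∈ F_19, compute rhs = x³ + 12·x + 4 mod 19, then count y ∈ F_19 with y² ≡ rhs.
  x = 0: rhs = 4, matching y values: 2, 17 (2 points).
  x = 1: rhs = 17, matching y values: 6, 13 (2 points).
  x = 2: rhs = 17, matching y values: 6, 13 (2 points).
  x = 3: rhs = 10, matching y values: none (0 points).
  x = 4: rhs = 2, matching y values: none (0 points).
  x = 5: rhs = 18, matching y values: none (0 points).
  x = 6: rhs = 7, matching y values: 8, 11 (2 points).
  x = 7: rhs = 13, matching y values: none (0 points).
  x = 8: rhs = 4, matching y values: 2, 17 (2 points).
  x = 9: rhs = 5, matching y values: 9, 10 (2 points).
  x = 10: rhs = 3, matching y values: none (0 points).
  x = 11: rhs = 4, matching y values: 2, 17 (2 points).
  x = 12: rhs = 14, matching y values: none (0 points).
  x = 13: rhs = 1, matching y values: 1, 18 (2 points).
  x = 14: rhs = 9, matching y values: 3, 16 (2 points).
  x = 15: rhs = 6, matching y values: 5, 14 (2 points).
  x = 16: rhs = 17, matching y values: 6, 13 (2 points).
  x = 17: rhs = 10, matching y values: none (0 points).
  x = 18: rhs = 10, matching y values: none (0 points).
Total affine count: 22.
Full point count |E(F_19)| = 22 + 1 = 23.
Hasse bound: |23 − (19+1)| = |3| = 3 ≤ 2√19 ≈ 8.7178 ✓.


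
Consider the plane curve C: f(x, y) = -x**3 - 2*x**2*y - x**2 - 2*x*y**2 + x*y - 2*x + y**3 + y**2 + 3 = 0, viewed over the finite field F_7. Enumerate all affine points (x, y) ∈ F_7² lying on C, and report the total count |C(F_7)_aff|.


Affine F_7-points: {(1, 3), (2, 1), (2, 4), (2, 5), (4, 1), (4, 2), (4, 4), (5, 1), (6, 4)}; count = 9.

For each of the 49 pairs (x, y) ∈ F_7², evaluate f(x, y) mod 7. Record the zeros.
  x = 0: [0↦3, 1↦5, 2↦1, 3↦4, 4↦6, 5↦6, 6↦3]  zeros at y ∈ ∅
  x = 1: [0↦6, 1↦5, 2↦1, 3↦0, 4↦1, 5↦3, 6↦5]  zeros at y ∈ {3}
  x = 2: [0↦1, 1↦0, 2↦6, 3↦4, 4↦0, 5↦0, 6↦3]  zeros at y ∈ {1, 4, 5}
  x = 3: [0↦3, 1↦5, 2↦3, 3↦3, 4↦4, 5↦5, 6↦5]  zeros at y ∈ ∅
  x = 4: [0↦6, 1↦0, 2↦0, 3↦5, 4↦0, 5↦5, 6↦5]  zeros at y ∈ {1, 2, 4}
  x = 5: [0↦4, 1↦0, 2↦5, 3↦4, 4↦3, 5↦1, 6↦4]  zeros at y ∈ {1}
  x = 6: [0↦5, 1↦6, 2↦5, 3↦1, 4↦0, 5↦1, 6↦3]  zeros at y ∈ {4}
Collecting zeros: affine points = {(1, 3), (2, 1), (2, 4), (2, 5), (4, 1), (4, 2), (4, 4), (5, 1), (6, 4)}.
Total count |C(F_7)_aff| = 9.


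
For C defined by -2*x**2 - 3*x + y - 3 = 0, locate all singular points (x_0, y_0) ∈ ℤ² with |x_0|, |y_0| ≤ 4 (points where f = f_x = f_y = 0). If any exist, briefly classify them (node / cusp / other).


No singular points in the scanned grid; C is smooth there.

Compute partial derivatives:
  f_x = -4*x - 3.
  f_y = 1.
f_y = 1 is a nonzero constant, so f_y never vanishes: no point (x, y) can satisfy f = f_x = f_y = 0. In particular no (x, y) ∈ {−4, ..., 4}² is singular; the curve is smooth.


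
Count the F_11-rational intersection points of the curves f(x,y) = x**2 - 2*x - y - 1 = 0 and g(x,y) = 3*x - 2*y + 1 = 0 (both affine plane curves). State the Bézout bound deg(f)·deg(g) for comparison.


Common zeros: ∅; count = 0; Bézout bound = 2.

deg(f) = 2, deg(g) = 1, so Bézout bound = 2.
Scan x ∈ F_11. For each x, list the y ∈ F_11 with f(x, y) ≡ 0 and those with g(x, y) ≡ 0 (mod 11); the common zeros in that column are the intersection.
  x = 0: f ≡ 0 at y ∈ {10}; g ≡ 0 at y ∈ {6}; common: ∅.
  x = 1: f ≡ 0 at y ∈ {9}; g ≡ 0 at y ∈ {2}; common: ∅.
  x = 2: f ≡ 0 at y ∈ {10}; g ≡ 0 at y ∈ {9}; common: ∅.
  x = 3: f ≡ 0 at y ∈ {2}; g ≡ 0 at y ∈ {5}; common: ∅.
  x = 4: f ≡ 0 at y ∈ {7}; g ≡ 0 at y ∈ {1}; common: ∅.
  x = 5: f ≡ 0 at y ∈ {3}; g ≡ 0 at y ∈ {8}; common: ∅.
  x = 6: f ≡ 0 at y ∈ {1}; g ≡ 0 at y ∈ {4}; common: ∅.
  x = 7: f ≡ 0 at y ∈ {1}; g ≡ 0 at y ∈ {0}; common: ∅.
  x = 8: f ≡ 0 at y ∈ {3}; g ≡ 0 at y ∈ {7}; common: ∅.
  x = 9: f ≡ 0 at y ∈ {7}; g ≡ 0 at y ∈ {3}; common: ∅.
  x = 10: f ≡ 0 at y ∈ {2}; g ≡ 0 at y ∈ {10}; common: ∅.
Collecting: common zeros = ∅, so the count is 0.
Comparison with the Bézout bound: 0 ≤ 2 = deg(f)·deg(g), as expected for curves with no common component (the affine F_11-count falls short of the bound because intersections may lie at infinity, over extension fields, or carry multiplicity).


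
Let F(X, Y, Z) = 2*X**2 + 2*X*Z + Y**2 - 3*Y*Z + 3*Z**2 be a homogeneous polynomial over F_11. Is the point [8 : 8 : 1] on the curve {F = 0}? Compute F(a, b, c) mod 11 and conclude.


F(8,8,1) ≡ 0 (mod 11); P is on the curve.

Evaluate F(8, 8, 1) term-by-term (mod 11).
  2*X**2 ↦ 2·64·1·1 = 128
  2*X*Z ↦ 2·8·1·1 = 16
  Y**2 ↦ 1·1·64·1 = 64
  -3*Y*Z ↦ -3·1·8·1 = -24
  3*Z**2 ↦ 3·1·1·1 = 3
Sum: F(8, 8, 1) = (128) + (16) + (64) + (-24) + (3) = 187.
Reducing mod 11: 187 ≡ 0 (mod 11).
Since F(a, b, c) ≡ 0 (mod 11), P lies on the curve.


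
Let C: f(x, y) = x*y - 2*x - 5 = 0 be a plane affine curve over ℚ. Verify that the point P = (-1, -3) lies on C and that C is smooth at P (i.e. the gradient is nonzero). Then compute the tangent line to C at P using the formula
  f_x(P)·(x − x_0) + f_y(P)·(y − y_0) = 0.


Tangent line at P: -5*x - y - 8 = 0.

Step 1: f(-1, -3) = 0, so P lies on C.
Step 2: partial derivatives
  f_x(x, y) = y - 2, f_y(x, y) = x.
  f_x(P) = -5, f_y(P) = -1 (gradient nonzero, so P is smooth).
Step 3: tangent line at P: -5·(x − -1) + -1·(y − -3) = 0.
Expanding: -5*x - y - 8 = 0.


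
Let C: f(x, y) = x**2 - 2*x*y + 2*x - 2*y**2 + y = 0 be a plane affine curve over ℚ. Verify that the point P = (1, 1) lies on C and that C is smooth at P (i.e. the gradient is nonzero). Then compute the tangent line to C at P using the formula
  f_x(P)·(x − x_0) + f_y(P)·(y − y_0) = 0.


Tangent line at P: 2*x - 5*y + 3 = 0.

Step 1: f(1, 1) = 0, so P lies on C.
Step 2: partial derivatives
  f_x(x, y) = 2*x - 2*y + 2, f_y(x, y) = -2*x - 4*y + 1.
  f_x(P) = 2, f_y(P) = -5 (gradient nonzero, so P is smooth).
Step 3: tangent line at P: 2·(x − 1) + -5·(y − 1) = 0.
Expanding: 2*x - 5*y + 3 = 0.


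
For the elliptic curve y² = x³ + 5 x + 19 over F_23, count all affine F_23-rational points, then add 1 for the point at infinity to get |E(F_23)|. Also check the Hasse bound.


Affine points = {(1, 5), (1, 18), (5, 10), (5, 13), (6, 9), (6, 14), (7, 11), (7, 12), (11, 5), (11, 18), (12, 6), (12, 17), (13, 2), (13, 21), (14, 2), (14, 21), (16, 3), (16, 20), (17, 7), (17, 16), (19, 2), (19, 21), (20, 0), (21, 1), (21, 22), (22, 6), (22, 17)}; affine count = 27; |E(F_23)| = 28.

Discriminant check: Δ ∝ 4a³ + 27b² = 4·5³ + 27·19² = 4·125 + 27·361 ≡ 12 (mod 23). Nonzero ⇒ E is nonsingular.
For each x ∈ F_23, compute rhs = x³ + 5·x + 19 mod 23, then count y ∈ F_23 with y² ≡ rhs.
  x = 0: rhs = 19, matching y values: none (0 points).
  x = 1: rhs = 2, matching y values: 5, 18 (2 points).
  x = 2: rhs = 14, matching y values: none (0 points).
  x = 3: rhs = 15, matching y values: none (0 points).
  x = 4: rhs = 11, matching y values: none (0 points).
  x = 5: rhs = 8, matching y values: 10, 13 (2 points).
  x = 6: rhs = 12, matching y values: 9, 14 (2 points).
  x = 7: rhs = 6, matching y values: 11, 12 (2 points).
  x = 8: rhs = 19, matching y values: none (0 points).
  x = 9: rhs = 11, matching y values: none (0 points).
  x = 10: rhs = 11, matching y values: none (0 points).
  x = 11: rhs = 2, matching y values: 5, 18 (2 points).
  x = 12: rhs = 13, matching y values: 6, 17 (2 points).
  x = 13: rhs = 4, matching y values: 2, 21 (2 points).
  x = 14: rhs = 4, matching y values: 2, 21 (2 points).
  x = 15: rhs = 19, matching y values: none (0 points).
  x = 16: rhs = 9, matching y values: 3, 20 (2 points).
  x = 17: rhs = 3, matching y values: 7, 16 (2 points).
  x = 18: rhs = 7, matching y values: none (0 points).
  x = 19: rhs = 4, matching y values: 2, 21 (2 points).
  x = 20: rhs = 0, matching y values: 0 (1 points).
  x = 21: rhs = 1, matching y values: 1, 22 (2 points).
  x = 22: rhs = 13, matching y values: 6, 17 (2 points).
Total affine count: 27.
Full point count |E(F_23)| = 27 + 1 = 28.
Hasse bound: |28 − (23+1)| = |4| = 4 ≤ 2√23 ≈ 9.5917 ✓.


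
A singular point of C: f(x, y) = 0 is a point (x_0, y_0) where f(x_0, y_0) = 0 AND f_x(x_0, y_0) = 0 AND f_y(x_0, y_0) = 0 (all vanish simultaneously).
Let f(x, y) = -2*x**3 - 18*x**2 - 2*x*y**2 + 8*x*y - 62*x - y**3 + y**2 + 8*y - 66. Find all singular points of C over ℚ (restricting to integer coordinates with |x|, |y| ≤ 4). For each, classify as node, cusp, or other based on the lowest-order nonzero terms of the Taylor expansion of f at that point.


Singular points: {(-3, 2)}; classification: cusp.

Compute partial derivatives:
  f_x = -6*x**2 - 36*x - 2*y**2 + 8*y - 62.
  f_y = -4*x*y + 8*x - 3*y**2 + 2*y + 8.
Scan x_0 ∈ {−4, ..., 4}. For each x_0, f_y(x_0, y) is a polynomial in y; find its integer roots y ∈ {−4, ..., 4}, then test f_x and f at those candidates.
  x = -4: f_y(-4, y) = -3*y**2 + 18*y - 24; vanishes at y ∈ {2, 4}. (-4, 2): f_x = -6 ≠ 0; (-4, 4): f_x = -14 ≠ 0.
  x = -3: f_y(-3, y) = -3*y**2 + 14*y - 16; vanishes at y ∈ {2}. (-3, 2): f_x = 0, f = 0 — SINGULAR.
  x = -2: f_y(-2, y) = -3*y**2 + 10*y - 8; vanishes at y ∈ {2}. (-2, 2): f_x = -6 ≠ 0.
  x = -1: f_y(-1, y) = -3*y**2 + 6*y; vanishes at y ∈ {0, 2}. (-1, 0): f_x = -32 ≠ 0; (-1, 2): f_x = -24 ≠ 0.
  x = 0: f_y(0, y) = -3*y**2 + 2*y + 8; vanishes at y ∈ {2}. (0, 2): f_x = -54 ≠ 0.
  x = 1: f_y(1, y) = -3*y**2 - 2*y + 16; vanishes at y ∈ {2}. (1, 2): f_x = -96 ≠ 0.
  x = 2: f_y(2, y) = -3*y**2 - 6*y + 24; vanishes at y ∈ {-4, 2}. (2, -4): f_x = -222 ≠ 0; (2, 2): f_x = -150 ≠ 0.
  x = 3: f_y(3, y) = -3*y**2 - 10*y + 32; vanishes at y ∈ {2}. (3, 2): f_x = -216 ≠ 0.
  x = 4: f_y(4, y) = -3*y**2 - 14*y + 40; vanishes at y ∈ {2}. (4, 2): f_x = -294 ≠ 0.
Only singular point on the grid: (-3, 2).
Classify: substitute x = -3 + u, y = 2 + v and expand: f = -2*u**3 - 2*u*v**2 - v**3 + v**2.
No constant or linear terms (consistent with a singular point). Quadratic part: v**2. Cubic part: -2*u**3 - 2*u*v**2 - v**3.
The quadratic part v**2 is a perfect square, so there is a single (double) tangent line v = 0, i.e. y = 2. Restricting the cubic part to that line (v = 0) leaves -2*u**3 ≠ 0, so f is not divisible by v and the branch is v² ≈ 2*u**3 to lowest order — this is a cusp.
Classification: cusp.


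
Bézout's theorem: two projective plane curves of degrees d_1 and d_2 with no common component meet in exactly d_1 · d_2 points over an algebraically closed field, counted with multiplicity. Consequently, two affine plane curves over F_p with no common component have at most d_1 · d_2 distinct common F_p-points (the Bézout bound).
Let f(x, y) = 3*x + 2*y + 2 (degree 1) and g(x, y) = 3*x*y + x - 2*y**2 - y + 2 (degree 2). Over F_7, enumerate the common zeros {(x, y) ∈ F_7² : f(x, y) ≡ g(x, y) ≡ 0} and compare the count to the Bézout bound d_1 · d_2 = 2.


Common zeros: ∅; count = 0; Bézout bound = 2.

deg(f) = 1, deg(g) = 2, so Bézout bound = 2.
Scan x ∈ F_7. For each x, list the y ∈ F_7 with f(x, y) ≡ 0 and those with g(x, y) ≡ 0 (mod 7); the common zeros in that column are the intersection.
  x = 0: f ≡ 0 at y ∈ {6}; g ≡ 0 at y ∈ ∅; common: ∅.
  x = 1: f ≡ 0 at y ∈ {1}; g ≡ 0 at y ∈ {4}; common: ∅.
  x = 2: f ≡ 0 at y ∈ {3}; g ≡ 0 at y ∈ {1, 5}; common: ∅.
  x = 3: f ≡ 0 at y ∈ {5}; g ≡ 0 at y ∈ ∅; common: ∅.
  x = 4: f ≡ 0 at y ∈ {0}; g ≡ 0 at y ∈ {3, 6}; common: ∅.
  x = 5: f ≡ 0 at y ∈ {2}; g ≡ 0 at y ∈ {0}; common: ∅.
  x = 6: f ≡ 0 at y ∈ {4}; g ≡ 0 at y ∈ ∅; common: ∅.
Collecting: common zeros = ∅, so the count is 0.
Comparison with the Bézout bound: 0 ≤ 2 = deg(f)·deg(g), as expected for curves with no common component (the affine F_7-count falls short of the bound because intersections may lie at infinity, over extension fields, or carry multiplicity).


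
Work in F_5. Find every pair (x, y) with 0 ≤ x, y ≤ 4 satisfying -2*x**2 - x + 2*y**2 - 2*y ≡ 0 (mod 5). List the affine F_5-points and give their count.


Affine F_5-points: {(0, 0), (0, 1), (2, 0), (2, 1)}; count = 4.

For each of the 25 pairs (x, y) ∈ F_5², evaluate f(x, y) mod 5. Record the zeros.
  x = 0: [0↦0, 1↦0, 2↦4, 3↦2, 4↦4]  zeros at y ∈ {0, 1}
  x = 1: [0↦2, 1↦2, 2↦1, 3↦4, 4↦1]  zeros at y ∈ ∅
  x = 2: [0↦0, 1↦0, 2↦4, 3↦2, 4↦4]  zeros at y ∈ {0, 1}
  x = 3: [0↦4, 1↦4, 2↦3, 3↦1, 4↦3]  zeros at y ∈ ∅
  x = 4: [0↦4, 1↦4, 2↦3, 3↦1, 4↦3]  zeros at y ∈ ∅
Collecting zeros: affine points = {(0, 0), (0, 1), (2, 0), (2, 1)}.
Total count |C(F_5)_aff| = 4.


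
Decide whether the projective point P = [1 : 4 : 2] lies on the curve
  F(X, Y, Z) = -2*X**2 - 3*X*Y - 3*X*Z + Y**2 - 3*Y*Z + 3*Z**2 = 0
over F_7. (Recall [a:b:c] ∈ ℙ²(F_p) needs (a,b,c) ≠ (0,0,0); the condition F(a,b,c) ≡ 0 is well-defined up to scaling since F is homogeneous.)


F(1,4,2) ≡ 5 (mod 7); P is NOT on the curve.

Evaluate F(1, 4, 2) term-by-term (mod 7).
  -2*X**2 ↦ -2·1·1·1 = -2
  -3*X*Y ↦ -3·1·4·1 = -12
  -3*X*Z ↦ -3·1·1·2 = -6
  Y**2 ↦ 1·1·16·1 = 16
  -3*Y*Z ↦ -3·1·4·2 = -24
  3*Z**2 ↦ 3·1·1·4 = 12
Sum: F(1, 4, 2) = (-2) + (-12) + (-6) + (16) + (-24) + (12) = -16.
Reducing mod 7: -16 ≡ 5 (mod 7).
Since F(a, b, c) ≡ 5 ≠ 0 (mod 7), P does NOT lie on the curve.


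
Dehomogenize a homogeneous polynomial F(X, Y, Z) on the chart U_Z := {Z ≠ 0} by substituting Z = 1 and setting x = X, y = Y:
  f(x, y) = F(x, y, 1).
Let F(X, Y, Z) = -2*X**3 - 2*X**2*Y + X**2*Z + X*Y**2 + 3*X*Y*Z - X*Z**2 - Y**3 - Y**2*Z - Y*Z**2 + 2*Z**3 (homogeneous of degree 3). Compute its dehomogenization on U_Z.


f(x, y) = -2*x**3 - 2*x**2*y + x**2 + x*y**2 + 3*x*y - x - y**3 - y**2 - y + 2

On U_Z we set Z = 1. Each monomial c·X^i·Y^j·Z^k in F becomes c·x^i·y^j·1^k = c·x^i·y^j.
Substituting Z = 1: F(X, Y, 1) = -2*x**3 - 2*x**2*y + x**2 + x*y**2 + 3*x*y - x - y**3 - y**2 - y + 2.
Note: deg(f) ≤ deg(F) = 3; strict inequality happens when F is divisible by Z (lost terms).


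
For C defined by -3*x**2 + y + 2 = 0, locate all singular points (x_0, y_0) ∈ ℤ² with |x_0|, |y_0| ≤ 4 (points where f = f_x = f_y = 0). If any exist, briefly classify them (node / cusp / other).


No singular points in the scanned grid; C is smooth there.

Compute partial derivatives:
  f_x = -6*x.
  f_y = 1.
f_y = 1 is a nonzero constant, so f_y never vanishes: no point (x, y) can satisfy f = f_x = f_y = 0. In particular no (x, y) ∈ {−4, ..., 4}² is singular; the curve is smooth.


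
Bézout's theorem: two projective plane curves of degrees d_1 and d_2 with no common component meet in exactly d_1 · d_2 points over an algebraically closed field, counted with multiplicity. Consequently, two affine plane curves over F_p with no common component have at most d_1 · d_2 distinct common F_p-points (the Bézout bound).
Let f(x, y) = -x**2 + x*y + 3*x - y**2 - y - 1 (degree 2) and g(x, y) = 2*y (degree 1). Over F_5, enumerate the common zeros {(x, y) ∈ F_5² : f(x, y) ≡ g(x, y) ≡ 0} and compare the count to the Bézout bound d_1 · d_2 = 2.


Common zeros: {(4, 0)}; count = 1; Bézout bound = 2.

deg(f) = 2, deg(g) = 1, so Bézout bound = 2.
Scan x ∈ F_5. For each x, list the y ∈ F_5 with f(x, y) ≡ 0 and those with g(x, y) ≡ 0 (mod 5); the common zeros in that column are the intersection.
  x = 0: f ≡ 0 at y ∈ ∅; g ≡ 0 at y ∈ {0}; common: ∅.
  x = 1: f ≡ 0 at y ∈ {1, 4}; g ≡ 0 at y ∈ {0}; common: ∅.
  x = 2: f ≡ 0 at y ∈ {3}; g ≡ 0 at y ∈ {0}; common: ∅.
  x = 3: f ≡ 0 at y ∈ {1}; g ≡ 0 at y ∈ {0}; common: ∅.
  x = 4: f ≡ 0 at y ∈ {0, 3}; g ≡ 0 at y ∈ {0}; common: {0}.
Collecting: common zeros = {(4, 0)}, so the count is 1.
Comparison with the Bézout bound: 1 ≤ 2 = deg(f)·deg(g), as expected for curves with no common component (the affine F_5-count falls short of the bound because intersections may lie at infinity, over extension fields, or carry multiplicity).


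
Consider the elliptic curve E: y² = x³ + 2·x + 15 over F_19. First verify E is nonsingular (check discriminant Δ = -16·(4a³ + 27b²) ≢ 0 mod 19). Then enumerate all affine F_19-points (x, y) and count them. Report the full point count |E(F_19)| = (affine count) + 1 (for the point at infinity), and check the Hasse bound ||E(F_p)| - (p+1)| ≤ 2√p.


Affine points = {(4, 7), (4, 12), (5, 6), (5, 13), (7, 7), (7, 12), (8, 7), (8, 12), (10, 3), (10, 16), (11, 0), (12, 0), (15, 0), (16, 1), (16, 18)}; affine count = 15; |E(F_19)| = 16.

Discriminant check: Δ ∝ 4a³ + 27b² = 4·2³ + 27·15² = 4·8 + 27·225 ≡ 8 (mod 19). Nonzero ⇒ E is nonsingular.
For each x ∈ F_19, compute rhs = x³ + 2·x + 15 mod 19, then count y ∈ F_19 with y² ≡ rhs.
  x = 0: rhs = 15, matching y values: none (0 points).
  x = 1: rhs = 18, matching y values: none (0 points).
  x = 2: rhs = 8, matching y values: none (0 points).
  x = 3: rhs = 10, matching y values: none (0 points).
  x = 4: rhs = 11, matching y values: 7, 12 (2 points).
  x = 5: rhs = 17, matching y values: 6, 13 (2 points).
  x = 6: rhs = 15, matching y values: none (0 points).
  x = 7: rhs = 11, matching y values: 7, 12 (2 points).
  x = 8: rhs = 11, matching y values: 7, 12 (2 points).
  x = 9: rhs = 2, matching y values: none (0 points).
  x = 10: rhs = 9, matching y values: 3, 16 (2 points).
  x = 11: rhs = 0, matching y values: 0 (1 points).
  x = 12: rhs = 0, matching y values: 0 (1 points).
  x = 13: rhs = 15, matching y values: none (0 points).
  x = 14: rhs = 13, matching y values: none (0 points).
  x = 15: rhs = 0, matching y values: 0 (1 points).
  x = 16: rhs = 1, matching y values: 1, 18 (2 points).
  x = 17: rhs = 3, matching y values: none (0 points).
  x = 18: rhs = 12, matching y values: none (0 points).
Total affine count: 15.
Full point count |E(F_19)| = 15 + 1 = 16.
Hasse bound: |16 − (19+1)| = |-4| = 4 ≤ 2√19 ≈ 8.7178 ✓.


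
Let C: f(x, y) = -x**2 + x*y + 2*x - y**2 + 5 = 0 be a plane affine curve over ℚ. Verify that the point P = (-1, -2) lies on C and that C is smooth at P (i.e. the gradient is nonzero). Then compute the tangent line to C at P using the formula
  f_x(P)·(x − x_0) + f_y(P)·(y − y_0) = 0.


Tangent line at P: 2*x + 3*y + 8 = 0.

Step 1: f(-1, -2) = 0, so P lies on C.
Step 2: partial derivatives
  f_x(x, y) = -2*x + y + 2, f_y(x, y) = x - 2*y.
  f_x(P) = 2, f_y(P) = 3 (gradient nonzero, so P is smooth).
Step 3: tangent line at P: 2·(x − -1) + 3·(y − -2) = 0.
Expanding: 2*x + 3*y + 8 = 0.


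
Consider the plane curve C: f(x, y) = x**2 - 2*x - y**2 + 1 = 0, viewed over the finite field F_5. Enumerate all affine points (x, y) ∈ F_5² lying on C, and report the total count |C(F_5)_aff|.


Affine F_5-points: {(0, 1), (0, 4), (1, 0), (2, 1), (2, 4), (3, 2), (3, 3), (4, 2), (4, 3)}; count = 9.

For each of the 25 pairs (x, y) ∈ F_5², evaluate f(x, y) mod 5. Record the zeros.
  x = 0: [0↦1, 1↦0, 2↦2, 3↦2, 4↦0]  zeros at y ∈ {1, 4}
  x = 1: [0↦0, 1↦4, 2↦1, 3↦1, 4↦4]  zeros at y ∈ {0}
  x = 2: [0↦1, 1↦0, 2↦2, 3↦2, 4↦0]  zeros at y ∈ {1, 4}
  x = 3: [0↦4, 1↦3, 2↦0, 3↦0, 4↦3]  zeros at y ∈ {2, 3}
  x = 4: [0↦4, 1↦3, 2↦0, 3↦0, 4↦3]  zeros at y ∈ {2, 3}
Collecting zeros: affine points = {(0, 1), (0, 4), (1, 0), (2, 1), (2, 4), (3, 2), (3, 3), (4, 2), (4, 3)}.
Total count |C(F_5)_aff| = 9.


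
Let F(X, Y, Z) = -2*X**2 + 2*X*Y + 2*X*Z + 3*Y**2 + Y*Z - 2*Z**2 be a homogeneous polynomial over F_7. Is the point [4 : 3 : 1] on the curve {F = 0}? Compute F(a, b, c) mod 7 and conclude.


F(4,3,1) ≡ 0 (mod 7); P is on the curve.

Evaluate F(4, 3, 1) term-by-term (mod 7).
  -2*X**2 ↦ -2·16·1·1 = -32
  2*X*Y ↦ 2·4·3·1 = 24
  2*X*Z ↦ 2·4·1·1 = 8
  3*Y**2 ↦ 3·1·9·1 = 27
  Y*Z ↦ 1·1·3·1 = 3
  -2*Z**2 ↦ -2·1·1·1 = -2
Sum: F(4, 3, 1) = (-32) + (24) + (8) + (27) + (3) + (-2) = 28.
Reducing mod 7: 28 ≡ 0 (mod 7).
Since F(a, b, c) ≡ 0 (mod 7), P lies on the curve.


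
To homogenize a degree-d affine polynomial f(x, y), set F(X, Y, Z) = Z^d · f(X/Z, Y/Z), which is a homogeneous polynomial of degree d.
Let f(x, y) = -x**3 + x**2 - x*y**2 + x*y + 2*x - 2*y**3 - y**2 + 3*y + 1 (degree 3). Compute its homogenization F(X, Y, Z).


F(X, Y, Z) = -X**3 + X**2*Z - X*Y**2 + X*Y*Z + 2*X*Z**2 - 2*Y**3 - Y**2*Z + 3*Y*Z**2 + Z**3

deg(f) = 3.
Substitute x = X/Z, y = Y/Z into f, then multiply by Z^3.
  monomial -1·x^3·y^0 ↦ -1·X^3·Y^0·Z^0.
  monomial 1·x^2·y^0 ↦ 1·X^2·Y^0·Z^1.
  monomial -1·x^1·y^2 ↦ -1·X^1·Y^2·Z^0.
  monomial 1·x^1·y^1 ↦ 1·X^1·Y^1·Z^1.
  monomial 2·x^1·y^0 ↦ 2·X^1·Y^0·Z^2.
  monomial -2·x^0·y^3 ↦ -2·X^0·Y^3·Z^0.
  monomial -1·x^0·y^2 ↦ -1·X^0·Y^2·Z^1.
  monomial 3·x^0·y^1 ↦ 3·X^0·Y^1·Z^2.
  monomial 1·x^0·y^0 ↦ 1·X^0·Y^0·Z^3.
Collecting: F(X, Y, Z) = -X**3 + X**2*Z - X*Y**2 + X*Y*Z + 2*X*Z**2 - 2*Y**3 - Y**2*Z + 3*Y*Z**2 + Z**3.


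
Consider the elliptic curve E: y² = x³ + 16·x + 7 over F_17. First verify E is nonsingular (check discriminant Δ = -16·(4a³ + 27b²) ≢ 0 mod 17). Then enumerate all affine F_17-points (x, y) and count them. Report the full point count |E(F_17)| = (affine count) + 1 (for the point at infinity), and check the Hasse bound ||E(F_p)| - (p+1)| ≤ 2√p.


Affine points = {(2, 8), (2, 9), (4, 4), (4, 13), (5, 5), (5, 12), (6, 8), (6, 9), (8, 1), (8, 16), (9, 8), (9, 9), (11, 1), (11, 16), (13, 7), (13, 10), (14, 0), (15, 1), (15, 16)}; affine count = 19; |E(F_17)| = 20.

Discriminant check: Δ ∝ 4a³ + 27b² = 4·16³ + 27·7² = 4·4096 + 27·49 ≡ 10 (mod 17). Nonzero ⇒ E is nonsingular.
For each x ∈ F_17, compute rhs = x³ + 16·x + 7 mod 17, then count y ∈ F_17 with y² ≡ rhs.
  x = 0: rhs = 7, matching y values: none (0 points).
  x = 1: rhs = 7, matching y values: none (0 points).
  x = 2: rhs = 13, matching y values: 8, 9 (2 points).
  x = 3: rhs = 14, matching y values: none (0 points).
  x = 4: rhs = 16, matching y values: 4, 13 (2 points).
  x = 5: rhs = 8, matching y values: 5, 12 (2 points).
  x = 6: rhs = 13, matching y values: 8, 9 (2 points).
  x = 7: rhs = 3, matching y values: none (0 points).
  x = 8: rhs = 1, matching y values: 1, 16 (2 points).
  x = 9: rhs = 13, matching y values: 8, 9 (2 points).
  x = 10: rhs = 11, matching y values: none (0 points).
  x = 11: rhs = 1, matching y values: 1, 16 (2 points).
  x = 12: rhs = 6, matching y values: none (0 points).
  x = 13: rhs = 15, matching y values: 7, 10 (2 points).
  x = 14: rhs = 0, matching y values: 0 (1 points).
  x = 15: rhs = 1, matching y values: 1, 16 (2 points).
  x = 16: rhs = 7, matching y values: none (0 points).
Total affine count: 19.
Full point count |E(F_17)| = 19 + 1 = 20.
Hasse bound: |20 − (17+1)| = |2| = 2 ≤ 2√17 ≈ 8.2462 ✓.


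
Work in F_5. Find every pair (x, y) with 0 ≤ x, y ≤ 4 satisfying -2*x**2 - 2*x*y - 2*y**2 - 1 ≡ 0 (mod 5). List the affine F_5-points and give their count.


Affine F_5-points: {(1, 2), (2, 1), (2, 2), (3, 3), (3, 4), (4, 3)}; count = 6.

For each of the 25 pairs (x, y) ∈ F_5², evaluate f(x, y) mod 5. Record the zeros.
  x = 0: [0↦4, 1↦2, 2↦1, 3↦1, 4↦2]  zeros at y ∈ ∅
  x = 1: [0↦2, 1↦3, 2↦0, 3↦3, 4↦2]  zeros at y ∈ {2}
  x = 2: [0↦1, 1↦0, 2↦0, 3↦1, 4↦3]  zeros at y ∈ {1, 2}
  x = 3: [0↦1, 1↦3, 2↦1, 3↦0, 4↦0]  zeros at y ∈ {3, 4}
  x = 4: [0↦2, 1↦2, 2↦3, 3↦0, 4↦3]  zeros at y ∈ {3}
Collecting zeros: affine points = {(1, 2), (2, 1), (2, 2), (3, 3), (3, 4), (4, 3)}.
Total count |C(F_5)_aff| = 6.


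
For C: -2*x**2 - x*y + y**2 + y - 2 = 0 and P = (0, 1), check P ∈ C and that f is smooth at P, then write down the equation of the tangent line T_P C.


Tangent line at P: -x + 3*y - 3 = 0.

Step 1: f(0, 1) = 0, so P lies on C.
Step 2: partial derivatives
  f_x(x, y) = -4*x - y, f_y(x, y) = -x + 2*y + 1.
  f_x(P) = -1, f_y(P) = 3 (gradient nonzero, so P is smooth).
Step 3: tangent line at P: -1·(x − 0) + 3·(y − 1) = 0.
Expanding: -x + 3*y - 3 = 0.


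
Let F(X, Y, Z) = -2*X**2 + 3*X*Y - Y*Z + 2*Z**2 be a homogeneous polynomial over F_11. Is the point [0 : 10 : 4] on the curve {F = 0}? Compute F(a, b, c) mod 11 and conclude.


F(0,10,4) ≡ 3 (mod 11); P is NOT on the curve.

Evaluate F(0, 10, 4) term-by-term (mod 11).
  -2*X**2 ↦ -2·0·1·1 = 0
  3*X*Y ↦ 3·0·10·1 = 0
  -Y*Z ↦ -1·1·10·4 = -40
  2*Z**2 ↦ 2·1·1·16 = 32
Sum: F(0, 10, 4) = (0) + (0) + (-40) + (32) = -8.
Reducing mod 11: -8 ≡ 3 (mod 11).
Since F(a, b, c) ≡ 3 ≠ 0 (mod 11), P does NOT lie on the curve.


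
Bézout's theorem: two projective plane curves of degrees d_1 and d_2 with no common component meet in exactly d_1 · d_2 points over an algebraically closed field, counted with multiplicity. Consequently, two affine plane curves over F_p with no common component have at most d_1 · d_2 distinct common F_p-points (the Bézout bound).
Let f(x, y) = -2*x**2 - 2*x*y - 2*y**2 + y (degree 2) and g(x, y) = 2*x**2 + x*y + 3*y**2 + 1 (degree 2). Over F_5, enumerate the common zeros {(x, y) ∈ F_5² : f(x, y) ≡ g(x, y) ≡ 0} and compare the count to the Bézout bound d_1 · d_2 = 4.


Common zeros: {(3, 1)}; count = 1; Bézout bound = 4.

deg(f) = 2, deg(g) = 2, so Bézout bound = 4.
Scan x ∈ F_5. For each x, list the y ∈ F_5 with f(x, y) ≡ 0 and those with g(x, y) ≡ 0 (mod 5); the common zeros in that column are the intersection.
  x = 0: f ≡ 0 at y ∈ {0, 3}; g ≡ 0 at y ∈ ∅; common: ∅.
  x = 1: f ≡ 0 at y ∈ {1}; g ≡ 0 at y ∈ {4}; common: ∅.
  x = 2: f ≡ 0 at y ∈ {3}; g ≡ 0 at y ∈ {2, 4}; common: ∅.
  x = 3: f ≡ 0 at y ∈ {1, 4}; g ≡ 0 at y ∈ {1, 3}; common: {1}.
  x = 4: f ≡ 0 at y ∈ ∅; g ≡ 0 at y ∈ {1}; common: ∅.
Collecting: common zeros = {(3, 1)}, so the count is 1.
Comparison with the Bézout bound: 1 ≤ 4 = deg(f)·deg(g), as expected for curves with no common component (the affine F_5-count falls short of the bound because intersections may lie at infinity, over extension fields, or carry multiplicity).


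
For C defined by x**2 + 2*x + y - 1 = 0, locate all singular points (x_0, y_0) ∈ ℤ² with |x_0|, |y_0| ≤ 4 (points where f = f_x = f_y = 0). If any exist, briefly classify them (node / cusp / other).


No singular points in the scanned grid; C is smooth there.

Compute partial derivatives:
  f_x = 2*x + 2.
  f_y = 1.
f_y = 1 is a nonzero constant, so f_y never vanishes: no point (x, y) can satisfy f = f_x = f_y = 0. In particular no (x, y) ∈ {−4, ..., 4}² is singular; the curve is smooth.


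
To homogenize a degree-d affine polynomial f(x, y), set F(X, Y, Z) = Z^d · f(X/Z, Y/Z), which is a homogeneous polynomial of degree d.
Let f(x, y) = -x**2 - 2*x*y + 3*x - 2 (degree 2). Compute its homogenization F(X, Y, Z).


F(X, Y, Z) = -X**2 - 2*X*Y + 3*X*Z - 2*Z**2

deg(f) = 2.
Substitute x = X/Z, y = Y/Z into f, then multiply by Z^2.
  monomial -1·x^2·y^0 ↦ -1·X^2·Y^0·Z^0.
  monomial -2·x^1·y^1 ↦ -2·X^1·Y^1·Z^0.
  monomial 3·x^1·y^0 ↦ 3·X^1·Y^0·Z^1.
  monomial -2·x^0·y^0 ↦ -2·X^0·Y^0·Z^2.
Collecting: F(X, Y, Z) = -X**2 - 2*X*Y + 3*X*Z - 2*Z**2.


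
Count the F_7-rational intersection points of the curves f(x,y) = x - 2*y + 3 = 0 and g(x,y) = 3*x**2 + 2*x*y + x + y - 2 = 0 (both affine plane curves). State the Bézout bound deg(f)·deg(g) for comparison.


Common zeros: {(2, 6), (3, 3)}; count = 2; Bézout bound = 2.

deg(f) = 1, deg(g) = 2, so Bézout bound = 2.
Scan x ∈ F_7. For each x, list the y ∈ F_7 with f(x, y) ≡ 0 and those with g(x, y) ≡ 0 (mod 7); the common zeros in that column are the intersection.
  x = 0: f ≡ 0 at y ∈ {5}; g ≡ 0 at y ∈ {2}; common: ∅.
  x = 1: f ≡ 0 at y ∈ {2}; g ≡ 0 at y ∈ {4}; common: ∅.
  x = 2: f ≡ 0 at y ∈ {6}; g ≡ 0 at y ∈ {6}; common: {6}.
  x = 3: f ≡ 0 at y ∈ {3}; g ≡ 0 at y ∈ {0, 1, 2, 3, 4, 5, 6}; common: {3}.
  x = 4: f ≡ 0 at y ∈ {0}; g ≡ 0 at y ∈ {3}; common: ∅.
  x = 5: f ≡ 0 at y ∈ {4}; g ≡ 0 at y ∈ {5}; common: ∅.
  x = 6: f ≡ 0 at y ∈ {1}; g ≡ 0 at y ∈ {0}; common: ∅.
Collecting: common zeros = {(2, 6), (3, 3)}, so the count is 2.
Comparison with the Bézout bound: 2 ≤ 2 = deg(f)·deg(g), as expected for curves with no common component (the bound is attained).
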